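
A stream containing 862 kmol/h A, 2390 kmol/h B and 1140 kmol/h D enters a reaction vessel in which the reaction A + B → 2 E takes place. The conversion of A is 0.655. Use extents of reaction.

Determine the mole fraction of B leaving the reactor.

0.416

A reacted = 0.655 × 862 = 564.6 kmol/h; ν_A = −1, so ξ = 564.6/1 = 564.6 kmol/h.
Outlet amounts (n = n₀ + ν ξ):
  A: 862 − 1(564.6) = 297.4
  B: 2390 − 1(564.6) = 1825
  E: 0 + 2(564.6) = 1129
  D: 1140 (inert)
Total out = 4392 kmol/h; y_B = 1825 / 4392 = 0.4156.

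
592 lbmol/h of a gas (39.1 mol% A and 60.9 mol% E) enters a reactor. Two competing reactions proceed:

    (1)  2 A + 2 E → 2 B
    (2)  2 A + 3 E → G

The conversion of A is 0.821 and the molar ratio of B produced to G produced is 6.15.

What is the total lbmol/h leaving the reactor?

355 lbmol/h

Conversion of A: A consumed = 0.821 × 231.5 = 190 lbmol/h = 2ξ₁ + 2ξ₂.
Selectivity: 2ξ₁ / (1ξ₂) = 6.15 → ξ₁ = 3.075 ξ₂.
Substitute: (2·3.075 + 2) ξ₂ = 190 → ξ₂ = 23.32 lbmol/h, ξ₁ = 71.7 lbmol/h.
Outlet amounts (n = n₀ + Σ ν·ξ):
  A: 231.5 − 2(71.7) − 2(23.32) = 41.43
  E: 360.5 − 2(71.7) − 3(23.32) = 147.2
  B: 0 + 2(71.7) = 143.4
  G: 0 + 1(23.32) = 23.32
Total out = 41.43 + 147.2 + 143.4 + 23.32 = 355.3 lbmol/h.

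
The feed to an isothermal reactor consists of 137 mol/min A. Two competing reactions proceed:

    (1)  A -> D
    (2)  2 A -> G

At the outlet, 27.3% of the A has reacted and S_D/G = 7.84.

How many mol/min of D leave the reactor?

Conversion of A: A consumed = 0.273 × 137 = 37.4 mol/min = 1ξ₁ + 2ξ₂.
Selectivity: 1ξ₁ / (1ξ₂) = 7.84 → ξ₁ = 7.84 ξ₂.
Substitute: (1·7.84 + 2) ξ₂ = 37.4 → ξ₂ = 3.801 mol/min, ξ₁ = 29.8 mol/min.
Outlet amounts (n = n₀ + Σ ν·ξ):
  A: 137 − 1(29.8) − 2(3.801) = 99.6
  D: 0 + 1(29.8) = 29.8
  G: 0 + 1(3.801) = 3.801

29.8 mol/min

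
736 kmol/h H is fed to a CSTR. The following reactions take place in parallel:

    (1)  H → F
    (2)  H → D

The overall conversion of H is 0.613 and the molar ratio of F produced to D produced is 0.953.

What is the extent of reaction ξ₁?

ξ₁ = 220 kmol/h

Conversion of H: H consumed = 0.613 × 736 = 451.2 kmol/h = 1ξ₁ + 1ξ₂.
Selectivity: 1ξ₁ / (1ξ₂) = 0.953 → ξ₁ = 0.953 ξ₂.
Substitute: (1·0.953 + 1) ξ₂ = 451.2 → ξ₂ = 231 kmol/h, ξ₁ = 220.2 kmol/h.
Outlet amounts (n = n₀ + Σ ν·ξ):
  H: 736 − 1(220.2) − 1(231) = 284.8
  F: 0 + 1(220.2) = 220.2
  D: 0 + 1(231) = 231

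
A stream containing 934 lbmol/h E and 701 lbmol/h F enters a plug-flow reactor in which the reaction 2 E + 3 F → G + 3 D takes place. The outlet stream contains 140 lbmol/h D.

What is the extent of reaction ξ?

ξ = 46.7 lbmol/h

For D: n = n₀ + 3ξ → 140 = 0 + 3ξ, giving ξ = 46.67 lbmol/h.
Outlet amounts (n = n₀ + ν ξ):
  E: 934 − 2(46.67) = 840.7
  F: 701 − 3(46.67) = 561
  G: 0 + 1(46.67) = 46.67
  D: 0 + 3(46.67) = 140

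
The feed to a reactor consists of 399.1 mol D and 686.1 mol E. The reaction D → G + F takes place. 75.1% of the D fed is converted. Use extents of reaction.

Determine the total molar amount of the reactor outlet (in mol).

1380 mol

D reacted = 0.751 × 399.1 = 299.7 mol; ν_D = −1, so ξ = 299.7/1 = 299.7 mol.
Outlet amounts (n = n₀ + ν ξ):
  D: 399.1 − 1(299.7) = 99.38
  G: 0 + 1(299.7) = 299.7
  F: 0 + 1(299.7) = 299.7
  E: 686.1 (inert)
Total out = 99.38 + 299.7 + 299.7 + 686.1 = 1385 mol.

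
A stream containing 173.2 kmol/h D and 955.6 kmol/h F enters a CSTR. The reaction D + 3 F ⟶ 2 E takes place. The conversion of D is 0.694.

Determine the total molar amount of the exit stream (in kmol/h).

D reacted = 0.694 × 173.2 = 120.2 kmol/h; ν_D = −1, so ξ = 120.2/1 = 120.2 kmol/h.
Outlet amounts (n = n₀ + ν ξ):
  D: 173.2 − 1(120.2) = 53
  F: 955.6 − 3(120.2) = 595
  E: 0 + 2(120.2) = 240.4
Total out = 53 + 595 + 240.4 = 888.4 kmol/h.

888 kmol/h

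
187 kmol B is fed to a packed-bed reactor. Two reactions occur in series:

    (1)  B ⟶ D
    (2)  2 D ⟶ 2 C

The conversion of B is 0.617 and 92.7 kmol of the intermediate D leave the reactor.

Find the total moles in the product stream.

Conversion of B: B consumed = 1ξ₁ = 0.617 × 187 → ξ₁ = 115.4 kmol.
D balance: n_D = 0 + 1ξ₁ − 2ξ₂ = 92.7 → ξ₂ = (1·115.4 − 92.7)/2 = 11.34 kmol.
Outlet amounts (n = n₀ + Σ ν·ξ):
  B: 187 − 1(115.4) = 71.62
  D: 0 + 1(115.4) − 2(11.34) = 92.7
  C: 0 + 2(11.34) = 22.68
Total out = 71.62 + 92.7 + 22.68 = 187 kmol.

187 kmol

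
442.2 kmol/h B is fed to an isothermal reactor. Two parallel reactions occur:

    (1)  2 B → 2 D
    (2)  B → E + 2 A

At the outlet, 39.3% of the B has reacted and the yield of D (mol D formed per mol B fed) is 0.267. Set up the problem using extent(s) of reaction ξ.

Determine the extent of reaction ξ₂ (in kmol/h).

ξ₂ = 55.7 kmol/h

Yield of D: 2ξ₁ / 442.2 = 0.267 → ξ₁ = 59.03 kmol/h.
Conversion of B: 2ξ₁ + 1ξ₂ = 0.393 × 442.2 = 173.8 → ξ₂ = 55.72 kmol/h.
Outlet amounts (n = n₀ + Σ ν·ξ):
  B: 442.2 − 2(59.03) − 1(55.72) = 268.4
  D: 0 + 2(59.03) = 118.1
  E: 0 + 1(55.72) = 55.72
  A: 0 + 2(55.72) = 111.4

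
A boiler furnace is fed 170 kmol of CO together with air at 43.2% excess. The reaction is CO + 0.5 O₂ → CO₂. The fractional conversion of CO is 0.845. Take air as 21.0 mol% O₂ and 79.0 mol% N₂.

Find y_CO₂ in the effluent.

0.212

Stoichiometric O₂ = 0.5 × 170 = 85 kmol; O₂ fed = 85 × 1.432 = 121.7 kmol.
N₂ fed = 121.7 × 79/21 = 457.9 kmol.
Fuel reacted = 0.845 × 170 → ξ = 143.7 kmol.
Outlet (n = n₀ + ν ξ):
  CO: 170 − 1(143.7) = 26.35
  O₂: 121.7 − 0.5(143.7) = 49.89
  N₂: 457.9 (inert)
  CO₂: 0 + 1(143.7) = 143.7
Total out = 677.8 kmol; y_CO₂ = 143.7 / 677.8 = 0.2119.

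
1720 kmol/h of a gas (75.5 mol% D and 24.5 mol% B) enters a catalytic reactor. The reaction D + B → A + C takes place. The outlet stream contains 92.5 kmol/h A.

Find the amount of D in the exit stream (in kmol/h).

For A: n = n₀ + 1ξ → 92.5 = 0 + 1ξ, giving ξ = 92.5 kmol/h.
Outlet amounts (n = n₀ + ν ξ):
  D: 1299 − 1(92.5) = 1206
  B: 421.4 − 1(92.5) = 328.9
  A: 0 + 1(92.5) = 92.5
  C: 0 + 1(92.5) = 92.5

1210 kmol/h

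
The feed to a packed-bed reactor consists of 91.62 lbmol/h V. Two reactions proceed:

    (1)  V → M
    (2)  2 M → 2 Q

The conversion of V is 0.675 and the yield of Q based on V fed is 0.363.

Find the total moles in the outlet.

91.6 lbmol/h

Conversion of V: V consumed = 1ξ₁ = 0.675 × 91.62 → ξ₁ = 61.84 lbmol/h.
Yield of Q: 2ξ₂ / 91.62 = 0.363 → ξ₂ = 16.63 lbmol/h.
Outlet amounts (n = n₀ + Σ ν·ξ):
  V: 91.62 − 1(61.84) = 29.78
  M: 0 + 1(61.84) − 2(16.63) = 28.59
  Q: 0 + 2(16.63) = 33.26
Total out = 29.78 + 28.59 + 33.26 = 91.62 lbmol/h.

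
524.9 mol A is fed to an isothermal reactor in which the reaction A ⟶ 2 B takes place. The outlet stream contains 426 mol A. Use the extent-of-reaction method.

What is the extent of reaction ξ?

For A: n = n₀ − 1ξ → 426 = 524.9 − 1ξ, giving ξ = 98.9 mol.
Outlet amounts (n = n₀ + ν ξ):
  A: 524.9 − 1(98.9) = 426
  B: 0 + 2(98.9) = 197.8

ξ = 98.9 mol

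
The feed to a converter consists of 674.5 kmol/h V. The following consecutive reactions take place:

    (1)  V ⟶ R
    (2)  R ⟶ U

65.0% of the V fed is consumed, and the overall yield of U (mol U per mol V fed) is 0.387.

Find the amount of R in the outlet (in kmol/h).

Conversion of V: V consumed = 1ξ₁ = 0.65 × 674.5 → ξ₁ = 438.4 kmol/h.
Yield of U: 1ξ₂ / 674.5 = 0.387 → ξ₂ = 261 kmol/h.
Outlet amounts (n = n₀ + Σ ν·ξ):
  V: 674.5 − 1(438.4) = 236.1
  R: 0 + 1(438.4) − 1(261) = 177.4
  U: 0 + 1(261) = 261

177 kmol/h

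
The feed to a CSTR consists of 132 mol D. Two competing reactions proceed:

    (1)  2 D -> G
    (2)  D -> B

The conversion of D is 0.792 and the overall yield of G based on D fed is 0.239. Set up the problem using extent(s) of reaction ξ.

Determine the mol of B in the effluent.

Yield of G: 1ξ₁ / 132 = 0.239 → ξ₁ = 31.55 mol.
Conversion of D: 2ξ₁ + 1ξ₂ = 0.792 × 132 = 104.5 → ξ₂ = 41.45 mol.
Outlet amounts (n = n₀ + Σ ν·ξ):
  D: 132 − 2(31.55) − 1(41.45) = 27.46
  G: 0 + 1(31.55) = 31.55
  B: 0 + 1(41.45) = 41.45

41.4 mol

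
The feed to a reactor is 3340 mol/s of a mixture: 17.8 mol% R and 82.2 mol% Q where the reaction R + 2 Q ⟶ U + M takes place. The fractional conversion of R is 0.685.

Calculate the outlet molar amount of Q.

1930 mol/s

R reacted = 0.685 × 594.5 = 407.2 mol/s; ν_R = −1, so ξ = 407.2/1 = 407.2 mol/s.
Outlet amounts (n = n₀ + ν ξ):
  R: 594.5 − 1(407.2) = 187.3
  Q: 2745 − 2(407.2) = 1931
  U: 0 + 1(407.2) = 407.2
  M: 0 + 1(407.2) = 407.2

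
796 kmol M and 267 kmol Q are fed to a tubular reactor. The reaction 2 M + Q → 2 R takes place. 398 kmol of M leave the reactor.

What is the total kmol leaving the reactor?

864 kmol

For M: n = n₀ − 2ξ → 398 = 796 − 2ξ, giving ξ = 199 kmol.
Outlet amounts (n = n₀ + ν ξ):
  M: 796 − 2(199) = 398
  Q: 267 − 1(199) = 68
  R: 0 + 2(199) = 398
Total out = 398 + 68 + 398 = 864 kmol.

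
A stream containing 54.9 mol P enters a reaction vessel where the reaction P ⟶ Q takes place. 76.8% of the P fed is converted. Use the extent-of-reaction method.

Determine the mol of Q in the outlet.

P reacted = 0.768 × 54.9 = 42.16 mol; ν_P = −1, so ξ = 42.16/1 = 42.16 mol.
Outlet amounts (n = n₀ + ν ξ):
  P: 54.9 − 1(42.16) = 12.74
  Q: 0 + 1(42.16) = 42.16

42.2 mol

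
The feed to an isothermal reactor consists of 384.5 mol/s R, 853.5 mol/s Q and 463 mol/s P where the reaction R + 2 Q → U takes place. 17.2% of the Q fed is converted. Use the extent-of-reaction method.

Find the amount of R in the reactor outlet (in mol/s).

311 mol/s

Q reacted = 0.172 × 853.5 = 146.8 mol/s; ν_Q = −2, so ξ = 146.8/2 = 73.4 mol/s.
Outlet amounts (n = n₀ + ν ξ):
  R: 384.5 − 1(73.4) = 311.1
  Q: 853.5 − 2(73.4) = 706.7
  U: 0 + 1(73.4) = 73.4
  P: 463 (inert)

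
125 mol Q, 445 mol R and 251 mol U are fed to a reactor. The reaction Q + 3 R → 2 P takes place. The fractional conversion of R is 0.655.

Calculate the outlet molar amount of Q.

27.8 mol

R reacted = 0.655 × 445 = 291.5 mol; ν_R = −3, so ξ = 291.5/3 = 97.16 mol.
Outlet amounts (n = n₀ + ν ξ):
  Q: 125 − 1(97.16) = 27.84
  R: 445 − 3(97.16) = 153.5
  P: 0 + 2(97.16) = 194.3
  U: 251 (inert)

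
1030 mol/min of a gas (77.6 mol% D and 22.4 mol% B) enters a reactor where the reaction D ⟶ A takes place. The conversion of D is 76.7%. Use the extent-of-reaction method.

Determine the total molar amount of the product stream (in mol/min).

1030 mol/min

D reacted = 0.767 × 799.3 = 613 mol/min; ν_D = −1, so ξ = 613/1 = 613 mol/min.
Outlet amounts (n = n₀ + ν ξ):
  D: 799.3 − 1(613) = 186.2
  A: 0 + 1(613) = 613
  B: 230.7 (inert)
Total out = 186.2 + 613 + 230.7 = 1030 mol/min.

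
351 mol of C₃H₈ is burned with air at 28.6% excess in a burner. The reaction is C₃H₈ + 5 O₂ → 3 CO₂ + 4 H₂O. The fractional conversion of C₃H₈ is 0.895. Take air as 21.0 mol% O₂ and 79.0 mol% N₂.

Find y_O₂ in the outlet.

Stoichiometric O₂ = 5 × 351 = 1755 mol; O₂ fed = 1755 × 1.286 = 2257 mol.
N₂ fed = 2257 × 79/21 = 8490 mol.
Fuel reacted = 0.895 × 351 → ξ = 314.1 mol.
Outlet (n = n₀ + ν ξ):
  C₃H₈: 351 − 1(314.1) = 36.86
  O₂: 2257 − 5(314.1) = 686.2
  N₂: 8490 (inert)
  CO₂: 0 + 3(314.1) = 942.4
  H₂O: 0 + 4(314.1) = 1257
Total out = 11410 mol; y_O₂ = 686.2 / 11410 = 0.06013.

0.0601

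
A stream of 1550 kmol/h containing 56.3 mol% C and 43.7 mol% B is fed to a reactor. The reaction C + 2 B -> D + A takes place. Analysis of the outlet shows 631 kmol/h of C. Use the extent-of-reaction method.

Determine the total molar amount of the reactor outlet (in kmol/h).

For C: n = n₀ − 1ξ → 631 = 872.6 − 1ξ, giving ξ = 241.6 kmol/h.
Outlet amounts (n = n₀ + ν ξ):
  C: 872.6 − 1(241.6) = 631
  B: 677.4 − 2(241.6) = 194.1
  D: 0 + 1(241.6) = 241.6
  A: 0 + 1(241.6) = 241.6
Total out = 631 + 194.1 + 241.6 + 241.6 = 1308 kmol/h.

1310 kmol/h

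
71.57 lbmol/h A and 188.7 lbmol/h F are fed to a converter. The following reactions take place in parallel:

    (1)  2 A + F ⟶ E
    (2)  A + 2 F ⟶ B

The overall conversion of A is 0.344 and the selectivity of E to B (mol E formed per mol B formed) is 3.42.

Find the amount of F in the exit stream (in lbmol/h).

172 lbmol/h

Conversion of A: A consumed = 0.344 × 71.57 = 24.62 lbmol/h = 2ξ₁ + 1ξ₂.
Selectivity: 1ξ₁ / (1ξ₂) = 3.42 → ξ₁ = 3.42 ξ₂.
Substitute: (2·3.42 + 1) ξ₂ = 24.62 → ξ₂ = 3.14 lbmol/h, ξ₁ = 10.74 lbmol/h.
Outlet amounts (n = n₀ + Σ ν·ξ):
  A: 71.57 − 2(10.74) − 1(3.14) = 46.95
  F: 188.7 − 1(10.74) − 2(3.14) = 171.7
  E: 0 + 1(10.74) = 10.74
  B: 0 + 1(3.14) = 3.14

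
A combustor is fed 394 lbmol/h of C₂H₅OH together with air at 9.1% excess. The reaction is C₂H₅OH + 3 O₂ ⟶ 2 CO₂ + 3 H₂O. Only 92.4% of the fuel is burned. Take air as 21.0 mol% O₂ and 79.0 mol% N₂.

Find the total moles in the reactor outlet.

6900 lbmol/h

Stoichiometric O₂ = 3 × 394 = 1182 lbmol/h; O₂ fed = 1182 × 1.091 = 1290 lbmol/h.
N₂ fed = 1290 × 79/21 = 4851 lbmol/h.
Fuel reacted = 0.924 × 394 → ξ = 364.1 lbmol/h.
Outlet (n = n₀ + ν ξ):
  C₂H₅OH: 394 − 1(364.1) = 29.94
  O₂: 1290 − 3(364.1) = 197.4
  N₂: 4851 (inert)
  CO₂: 0 + 2(364.1) = 728.1
  H₂O: 0 + 3(364.1) = 1092
Total out = 29.94 + 197.4 + 4851 + 728.1 + 1092 = 6899 lbmol/h.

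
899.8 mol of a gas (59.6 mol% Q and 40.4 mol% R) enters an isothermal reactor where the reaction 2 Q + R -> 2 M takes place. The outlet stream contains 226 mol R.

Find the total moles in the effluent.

762 mol

For R: n = n₀ − 1ξ → 226 = 363.5 − 1ξ, giving ξ = 137.5 mol.
Outlet amounts (n = n₀ + ν ξ):
  Q: 536.3 − 2(137.5) = 261.2
  R: 363.5 − 1(137.5) = 226
  M: 0 + 2(137.5) = 275
Total out = 261.2 + 226 + 275 = 762.3 mol.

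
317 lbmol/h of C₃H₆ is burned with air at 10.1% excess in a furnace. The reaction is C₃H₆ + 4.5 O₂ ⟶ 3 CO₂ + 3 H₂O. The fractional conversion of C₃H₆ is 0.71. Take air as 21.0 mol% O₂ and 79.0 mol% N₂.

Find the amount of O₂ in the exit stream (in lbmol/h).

558 lbmol/h

Stoichiometric O₂ = 4.5 × 317 = 1426 lbmol/h; O₂ fed = 1426 × 1.101 = 1571 lbmol/h.
N₂ fed = 1571 × 79/21 = 5908 lbmol/h.
Fuel reacted = 0.71 × 317 → ξ = 225.1 lbmol/h.
Outlet (n = n₀ + ν ξ):
  C₃H₆: 317 − 1(225.1) = 91.93
  O₂: 1571 − 4.5(225.1) = 557.8
  N₂: 5908 (inert)
  CO₂: 0 + 3(225.1) = 675.2
  H₂O: 0 + 3(225.1) = 675.2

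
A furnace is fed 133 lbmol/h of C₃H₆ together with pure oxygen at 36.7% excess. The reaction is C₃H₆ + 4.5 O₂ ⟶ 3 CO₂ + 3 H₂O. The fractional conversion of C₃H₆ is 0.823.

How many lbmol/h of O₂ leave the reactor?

326 lbmol/h

Stoichiometric O₂ = 4.5 × 133 = 598.5 lbmol/h; O₂ fed = 598.5 × 1.367 = 818.1 lbmol/h.
Fuel reacted = 0.823 × 133 → ξ = 109.5 lbmol/h.
Outlet (n = n₀ + ν ξ):
  C₃H₆: 133 − 1(109.5) = 23.54
  O₂: 818.1 − 4.5(109.5) = 325.6
  CO₂: 0 + 3(109.5) = 328.4
  H₂O: 0 + 3(109.5) = 328.4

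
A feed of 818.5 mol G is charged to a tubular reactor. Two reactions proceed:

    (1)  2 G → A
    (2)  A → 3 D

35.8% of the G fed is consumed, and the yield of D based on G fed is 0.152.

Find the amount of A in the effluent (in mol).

Conversion of G: G consumed = 2ξ₁ = 0.358 × 818.5 → ξ₁ = 146.5 mol.
Yield of D: 3ξ₂ / 818.5 = 0.152 → ξ₂ = 41.47 mol.
Outlet amounts (n = n₀ + Σ ν·ξ):
  G: 818.5 − 2(146.5) = 525.5
  A: 0 + 1(146.5) − 1(41.47) = 105
  D: 0 + 3(41.47) = 124.4

105 mol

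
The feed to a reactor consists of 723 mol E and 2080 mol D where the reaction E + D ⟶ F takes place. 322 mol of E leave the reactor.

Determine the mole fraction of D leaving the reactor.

For E: n = n₀ − 1ξ → 322 = 723 − 1ξ, giving ξ = 401 mol.
Outlet amounts (n = n₀ + ν ξ):
  E: 723 − 1(401) = 322
  D: 2080 − 1(401) = 1679
  F: 0 + 1(401) = 401
Total out = 2402 mol; y_D = 1679 / 2402 = 0.699.

0.699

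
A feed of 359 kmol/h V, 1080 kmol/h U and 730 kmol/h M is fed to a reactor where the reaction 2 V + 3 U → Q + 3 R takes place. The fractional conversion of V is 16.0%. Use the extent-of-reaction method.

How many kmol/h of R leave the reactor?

V reacted = 0.16 × 359 = 57.44 kmol/h; ν_V = −2, so ξ = 57.44/2 = 28.72 kmol/h.
Outlet amounts (n = n₀ + ν ξ):
  V: 359 − 2(28.72) = 301.6
  U: 1080 − 3(28.72) = 993.8
  Q: 0 + 1(28.72) = 28.72
  R: 0 + 3(28.72) = 86.16
  M: 730 (inert)

86.2 kmol/h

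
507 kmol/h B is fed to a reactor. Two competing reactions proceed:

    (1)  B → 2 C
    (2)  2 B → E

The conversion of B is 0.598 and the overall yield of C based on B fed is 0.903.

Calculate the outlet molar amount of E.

37.1 kmol/h

Yield of C: 2ξ₁ / 507 = 0.903 → ξ₁ = 228.9 kmol/h.
Conversion of B: 1ξ₁ + 2ξ₂ = 0.598 × 507 = 303.2 → ξ₂ = 37.14 kmol/h.
Outlet amounts (n = n₀ + Σ ν·ξ):
  B: 507 − 1(228.9) − 2(37.14) = 203.8
  C: 0 + 2(228.9) = 457.8
  E: 0 + 1(37.14) = 37.14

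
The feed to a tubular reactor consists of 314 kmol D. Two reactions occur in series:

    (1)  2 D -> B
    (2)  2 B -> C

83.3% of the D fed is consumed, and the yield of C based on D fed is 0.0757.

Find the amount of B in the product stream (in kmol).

83.2 kmol

Conversion of D: D consumed = 2ξ₁ = 0.833 × 314 → ξ₁ = 130.8 kmol.
Yield of C: 1ξ₂ / 314 = 0.0757 → ξ₂ = 23.77 kmol.
Outlet amounts (n = n₀ + Σ ν·ξ):
  D: 314 − 2(130.8) = 52.44
  B: 0 + 1(130.8) − 2(23.77) = 83.24
  C: 0 + 1(23.77) = 23.77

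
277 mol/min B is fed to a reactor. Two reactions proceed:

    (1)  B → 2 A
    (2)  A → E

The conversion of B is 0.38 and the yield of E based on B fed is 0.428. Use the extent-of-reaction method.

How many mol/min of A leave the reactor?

Conversion of B: B consumed = 1ξ₁ = 0.38 × 277 → ξ₁ = 105.3 mol/min.
Yield of E: 1ξ₂ / 277 = 0.428 → ξ₂ = 118.6 mol/min.
Outlet amounts (n = n₀ + Σ ν·ξ):
  B: 277 − 1(105.3) = 171.7
  A: 0 + 2(105.3) − 1(118.6) = 91.96
  E: 0 + 1(118.6) = 118.6

92 mol/min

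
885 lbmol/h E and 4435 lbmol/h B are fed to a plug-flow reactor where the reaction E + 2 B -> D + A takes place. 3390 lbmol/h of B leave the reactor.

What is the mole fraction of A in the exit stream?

For B: n = n₀ − 2ξ → 3390 = 4435 − 2ξ, giving ξ = 522.5 lbmol/h.
Outlet amounts (n = n₀ + ν ξ):
  E: 885 − 1(522.5) = 362.5
  B: 4435 − 2(522.5) = 3390
  D: 0 + 1(522.5) = 522.5
  A: 0 + 1(522.5) = 522.5
Total out = 4798 lbmol/h; y_A = 522.5 / 4798 = 0.1089.

0.109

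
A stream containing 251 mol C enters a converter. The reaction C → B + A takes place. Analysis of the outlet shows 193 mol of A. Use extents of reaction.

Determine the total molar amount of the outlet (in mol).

444 mol

For A: n = n₀ + 1ξ → 193 = 0 + 1ξ, giving ξ = 193 mol.
Outlet amounts (n = n₀ + ν ξ):
  C: 251 − 1(193) = 58
  B: 0 + 1(193) = 193
  A: 0 + 1(193) = 193
Total out = 58 + 193 + 193 = 444 mol.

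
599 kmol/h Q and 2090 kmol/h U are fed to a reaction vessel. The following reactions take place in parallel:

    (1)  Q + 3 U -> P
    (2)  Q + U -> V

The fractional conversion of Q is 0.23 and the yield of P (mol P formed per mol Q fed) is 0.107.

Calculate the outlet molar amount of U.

Yield of P: 1ξ₁ / 599 = 0.107 → ξ₁ = 64.09 kmol/h.
Conversion of Q: 1ξ₁ + 1ξ₂ = 0.23 × 599 = 137.8 → ξ₂ = 73.68 kmol/h.
Outlet amounts (n = n₀ + Σ ν·ξ):
  Q: 599 − 1(64.09) − 1(73.68) = 461.2
  U: 2090 − 3(64.09) − 1(73.68) = 1824
  P: 0 + 1(64.09) = 64.09
  V: 0 + 1(73.68) = 73.68

1820 kmol/h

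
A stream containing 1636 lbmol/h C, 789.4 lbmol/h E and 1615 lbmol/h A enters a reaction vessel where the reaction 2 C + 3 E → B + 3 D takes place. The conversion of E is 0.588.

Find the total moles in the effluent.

3890 lbmol/h

E reacted = 0.588 × 789.4 = 464.2 lbmol/h; ν_E = −3, so ξ = 464.2/3 = 154.7 lbmol/h.
Outlet amounts (n = n₀ + ν ξ):
  C: 1636 − 2(154.7) = 1327
  E: 789.4 − 3(154.7) = 325.2
  B: 0 + 1(154.7) = 154.7
  D: 0 + 3(154.7) = 464.2
  A: 1615 (inert)
Total out = 1327 + 325.2 + 154.7 + 464.2 + 1615 = 3886 lbmol/h.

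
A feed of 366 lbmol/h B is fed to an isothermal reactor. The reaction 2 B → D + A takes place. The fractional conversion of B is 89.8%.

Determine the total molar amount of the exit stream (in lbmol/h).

366 lbmol/h

B reacted = 0.898 × 366 = 328.7 lbmol/h; ν_B = −2, so ξ = 328.7/2 = 164.3 lbmol/h.
Outlet amounts (n = n₀ + ν ξ):
  B: 366 − 2(164.3) = 37.33
  D: 0 + 1(164.3) = 164.3
  A: 0 + 1(164.3) = 164.3
Total out = 37.33 + 164.3 + 164.3 = 366 lbmol/h.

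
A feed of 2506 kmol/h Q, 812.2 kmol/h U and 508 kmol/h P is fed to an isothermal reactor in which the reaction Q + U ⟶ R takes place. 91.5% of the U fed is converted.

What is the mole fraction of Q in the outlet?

0.572

U reacted = 0.915 × 812.2 = 743.2 kmol/h; ν_U = −1, so ξ = 743.2/1 = 743.2 kmol/h.
Outlet amounts (n = n₀ + ν ξ):
  Q: 2506 − 1(743.2) = 1763
  U: 812.2 − 1(743.2) = 69.04
  R: 0 + 1(743.2) = 743.2
  P: 508 (inert)
Total out = 3083 kmol/h; y_Q = 1763 / 3083 = 0.5718.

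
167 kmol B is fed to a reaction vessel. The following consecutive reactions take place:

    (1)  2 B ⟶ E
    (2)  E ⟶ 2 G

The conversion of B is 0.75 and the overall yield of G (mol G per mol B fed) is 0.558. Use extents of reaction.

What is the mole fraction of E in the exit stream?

Conversion of B: B consumed = 2ξ₁ = 0.75 × 167 → ξ₁ = 62.62 kmol.
Yield of G: 2ξ₂ / 167 = 0.558 → ξ₂ = 46.59 kmol.
Outlet amounts (n = n₀ + Σ ν·ξ):
  B: 167 − 2(62.62) = 41.75
  E: 0 + 1(62.62) − 1(46.59) = 16.03
  G: 0 + 2(46.59) = 93.19
Total out = 151 kmol; y_E = 16.03 / 151 = 0.1062.

0.106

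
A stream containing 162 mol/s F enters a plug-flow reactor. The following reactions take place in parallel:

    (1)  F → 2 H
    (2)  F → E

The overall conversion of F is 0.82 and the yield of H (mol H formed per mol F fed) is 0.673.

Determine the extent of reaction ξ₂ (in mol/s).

Yield of H: 2ξ₁ / 162 = 0.673 → ξ₁ = 54.51 mol/s.
Conversion of F: 1ξ₁ + 1ξ₂ = 0.82 × 162 = 132.8 → ξ₂ = 78.33 mol/s.
Outlet amounts (n = n₀ + Σ ν·ξ):
  F: 162 − 1(54.51) − 1(78.33) = 29.16
  H: 0 + 2(54.51) = 109
  E: 0 + 1(78.33) = 78.33

ξ₂ = 78.3 mol/s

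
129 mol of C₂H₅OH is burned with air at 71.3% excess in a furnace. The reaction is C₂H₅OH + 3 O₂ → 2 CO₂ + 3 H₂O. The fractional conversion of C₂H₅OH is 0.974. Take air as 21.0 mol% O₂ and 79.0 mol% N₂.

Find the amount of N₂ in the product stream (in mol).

Stoichiometric O₂ = 3 × 129 = 387 mol; O₂ fed = 387 × 1.713 = 662.9 mol.
N₂ fed = 662.9 × 79/21 = 2494 mol.
Fuel reacted = 0.974 × 129 → ξ = 125.6 mol.
Outlet (n = n₀ + ν ξ):
  C₂H₅OH: 129 − 1(125.6) = 3.354
  O₂: 662.9 − 3(125.6) = 286
  N₂: 2494 (inert)
  CO₂: 0 + 2(125.6) = 251.3
  H₂O: 0 + 3(125.6) = 376.9

2490 mol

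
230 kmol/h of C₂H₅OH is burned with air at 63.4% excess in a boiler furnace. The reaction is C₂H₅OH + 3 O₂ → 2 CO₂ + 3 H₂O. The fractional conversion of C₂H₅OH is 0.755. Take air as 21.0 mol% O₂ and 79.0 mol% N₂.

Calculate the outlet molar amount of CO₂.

Stoichiometric O₂ = 3 × 230 = 690 kmol/h; O₂ fed = 690 × 1.634 = 1127 kmol/h.
N₂ fed = 1127 × 79/21 = 4241 kmol/h.
Fuel reacted = 0.755 × 230 → ξ = 173.7 kmol/h.
Outlet (n = n₀ + ν ξ):
  C₂H₅OH: 230 − 1(173.7) = 56.35
  O₂: 1127 − 3(173.7) = 606.5
  N₂: 4241 (inert)
  CO₂: 0 + 2(173.7) = 347.3
  H₂O: 0 + 3(173.7) = 521

347 kmol/h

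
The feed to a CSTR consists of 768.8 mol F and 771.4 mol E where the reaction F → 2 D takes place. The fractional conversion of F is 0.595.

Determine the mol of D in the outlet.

F reacted = 0.595 × 768.8 = 457.4 mol; ν_F = −1, so ξ = 457.4/1 = 457.4 mol.
Outlet amounts (n = n₀ + ν ξ):
  F: 768.8 − 1(457.4) = 311.4
  D: 0 + 2(457.4) = 914.9
  E: 771.4 (inert)

915 mol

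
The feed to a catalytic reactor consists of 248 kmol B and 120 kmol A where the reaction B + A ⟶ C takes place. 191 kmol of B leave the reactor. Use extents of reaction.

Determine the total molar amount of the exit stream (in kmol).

For B: n = n₀ − 1ξ → 191 = 248 − 1ξ, giving ξ = 57 kmol.
Outlet amounts (n = n₀ + ν ξ):
  B: 248 − 1(57) = 191
  A: 120 − 1(57) = 63
  C: 0 + 1(57) = 57
Total out = 191 + 63 + 57 = 311 kmol.

311 kmol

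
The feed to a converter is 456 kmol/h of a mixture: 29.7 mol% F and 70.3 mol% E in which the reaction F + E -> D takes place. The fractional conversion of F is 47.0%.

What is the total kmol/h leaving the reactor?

F reacted = 0.47 × 135.4 = 63.65 kmol/h; ν_F = −1, so ξ = 63.65/1 = 63.65 kmol/h.
Outlet amounts (n = n₀ + ν ξ):
  F: 135.4 − 1(63.65) = 71.78
  E: 320.6 − 1(63.65) = 256.9
  D: 0 + 1(63.65) = 63.65
Total out = 71.78 + 256.9 + 63.65 = 392.3 kmol/h.

392 kmol/h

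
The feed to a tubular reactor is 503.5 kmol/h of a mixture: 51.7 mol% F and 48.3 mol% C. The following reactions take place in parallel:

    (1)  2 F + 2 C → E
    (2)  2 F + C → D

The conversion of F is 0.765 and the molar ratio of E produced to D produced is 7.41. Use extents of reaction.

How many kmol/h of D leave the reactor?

Conversion of F: F consumed = 0.765 × 260.3 = 199.1 kmol/h = 2ξ₁ + 2ξ₂.
Selectivity: 1ξ₁ / (1ξ₂) = 7.41 → ξ₁ = 7.41 ξ₂.
Substitute: (2·7.41 + 2) ξ₂ = 199.1 → ξ₂ = 11.84 kmol/h, ξ₁ = 87.73 kmol/h.
Outlet amounts (n = n₀ + Σ ν·ξ):
  F: 260.3 − 2(87.73) − 2(11.84) = 61.17
  C: 243.2 − 2(87.73) − 1(11.84) = 55.89
  E: 0 + 1(87.73) = 87.73
  D: 0 + 1(11.84) = 11.84

11.8 kmol/h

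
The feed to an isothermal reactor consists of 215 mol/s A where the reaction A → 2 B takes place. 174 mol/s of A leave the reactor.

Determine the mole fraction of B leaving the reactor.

0.32

For A: n = n₀ − 1ξ → 174 = 215 − 1ξ, giving ξ = 41 mol/s.
Outlet amounts (n = n₀ + ν ξ):
  A: 215 − 1(41) = 174
  B: 0 + 2(41) = 82
Total out = 256 mol/s; y_B = 82 / 256 = 0.3203.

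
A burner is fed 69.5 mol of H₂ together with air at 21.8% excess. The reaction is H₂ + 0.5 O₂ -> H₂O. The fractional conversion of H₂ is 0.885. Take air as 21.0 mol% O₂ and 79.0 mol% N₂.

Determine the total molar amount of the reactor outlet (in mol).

Stoichiometric O₂ = 0.5 × 69.5 = 34.75 mol; O₂ fed = 34.75 × 1.218 = 42.33 mol.
N₂ fed = 42.33 × 79/21 = 159.2 mol.
Fuel reacted = 0.885 × 69.5 → ξ = 61.51 mol.
Outlet (n = n₀ + ν ξ):
  H₂: 69.5 − 1(61.51) = 7.992
  O₂: 42.33 − 0.5(61.51) = 11.57
  N₂: 159.2 (inert)
  H₂O: 0 + 1(61.51) = 61.51
Total out = 7.992 + 11.57 + 159.2 + 61.51 = 240.3 mol.

240 mol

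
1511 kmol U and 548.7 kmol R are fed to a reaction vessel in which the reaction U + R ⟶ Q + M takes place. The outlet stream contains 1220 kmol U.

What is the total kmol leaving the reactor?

For U: n = n₀ − 1ξ → 1220 = 1511 − 1ξ, giving ξ = 291 kmol.
Outlet amounts (n = n₀ + ν ξ):
  U: 1511 − 1(291) = 1220
  R: 548.7 − 1(291) = 257.7
  Q: 0 + 1(291) = 291
  M: 0 + 1(291) = 291
Total out = 1220 + 257.7 + 291 + 291 = 2060 kmol.

2060 kmol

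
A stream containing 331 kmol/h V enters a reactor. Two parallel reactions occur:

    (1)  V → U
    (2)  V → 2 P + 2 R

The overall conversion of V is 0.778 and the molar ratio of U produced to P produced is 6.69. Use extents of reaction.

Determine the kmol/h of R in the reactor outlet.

35.8 kmol/h

Conversion of V: V consumed = 0.778 × 331 = 257.5 kmol/h = 1ξ₁ + 1ξ₂.
Selectivity: 1ξ₁ / (2ξ₂) = 6.69 → ξ₁ = 13.38 ξ₂.
Substitute: (1·13.38 + 1) ξ₂ = 257.5 → ξ₂ = 17.91 kmol/h, ξ₁ = 239.6 kmol/h.
Outlet amounts (n = n₀ + Σ ν·ξ):
  V: 331 − 1(239.6) − 1(17.91) = 73.48
  U: 0 + 1(239.6) = 239.6
  P: 0 + 2(17.91) = 35.82
  R: 0 + 2(17.91) = 35.82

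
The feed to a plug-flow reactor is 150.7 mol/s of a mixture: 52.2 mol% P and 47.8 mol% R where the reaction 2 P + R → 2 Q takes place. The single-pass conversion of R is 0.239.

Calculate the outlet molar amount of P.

44.2 mol/s

R reacted = 0.239 × 72.03 = 17.22 mol/s; ν_R = −1, so ξ = 17.22/1 = 17.22 mol/s.
Outlet amounts (n = n₀ + ν ξ):
  P: 78.67 − 2(17.22) = 44.23
  R: 72.03 − 1(17.22) = 54.82
  Q: 0 + 2(17.22) = 34.43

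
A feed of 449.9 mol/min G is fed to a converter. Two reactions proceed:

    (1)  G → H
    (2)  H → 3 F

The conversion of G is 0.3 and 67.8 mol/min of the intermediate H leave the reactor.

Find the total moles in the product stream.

584 mol/min

Conversion of G: G consumed = 1ξ₁ = 0.3 × 449.9 → ξ₁ = 135 mol/min.
H balance: n_H = 0 + 1ξ₁ − 1ξ₂ = 67.8 → ξ₂ = (1·135 − 67.8)/1 = 67.17 mol/min.
Outlet amounts (n = n₀ + Σ ν·ξ):
  G: 449.9 − 1(135) = 314.9
  H: 0 + 1(135) − 1(67.17) = 67.8
  F: 0 + 3(67.17) = 201.5
Total out = 314.9 + 67.8 + 201.5 = 584.2 mol/min.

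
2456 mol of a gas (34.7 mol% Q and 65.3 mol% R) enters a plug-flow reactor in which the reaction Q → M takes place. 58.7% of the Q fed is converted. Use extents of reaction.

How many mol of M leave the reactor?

500 mol

Q reacted = 0.587 × 852.2 = 500.3 mol; ν_Q = −1, so ξ = 500.3/1 = 500.3 mol.
Outlet amounts (n = n₀ + ν ξ):
  Q: 852.2 − 1(500.3) = 352
  M: 0 + 1(500.3) = 500.3
  R: 1604 (inert)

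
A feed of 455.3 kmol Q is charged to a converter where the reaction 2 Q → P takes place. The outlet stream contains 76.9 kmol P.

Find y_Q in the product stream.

For P: n = n₀ + 1ξ → 76.9 = 0 + 1ξ, giving ξ = 76.9 kmol.
Outlet amounts (n = n₀ + ν ξ):
  Q: 455.3 − 2(76.9) = 301.5
  P: 0 + 1(76.9) = 76.9
Total out = 378.4 kmol; y_Q = 301.5 / 378.4 = 0.7968.

0.797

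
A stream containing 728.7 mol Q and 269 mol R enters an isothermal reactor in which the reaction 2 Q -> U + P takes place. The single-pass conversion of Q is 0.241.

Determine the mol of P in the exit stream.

87.8 mol

Q reacted = 0.241 × 728.7 = 175.6 mol; ν_Q = −2, so ξ = 175.6/2 = 87.81 mol.
Outlet amounts (n = n₀ + ν ξ):
  Q: 728.7 − 2(87.81) = 553.1
  U: 0 + 1(87.81) = 87.81
  P: 0 + 1(87.81) = 87.81
  R: 269 (inert)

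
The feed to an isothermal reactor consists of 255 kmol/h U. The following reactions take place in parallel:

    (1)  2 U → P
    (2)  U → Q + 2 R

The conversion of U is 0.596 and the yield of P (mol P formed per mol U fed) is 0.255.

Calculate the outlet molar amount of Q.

21.9 kmol/h

Yield of P: 1ξ₁ / 255 = 0.255 → ξ₁ = 65.03 kmol/h.
Conversion of U: 2ξ₁ + 1ξ₂ = 0.596 × 255 = 152 → ξ₂ = 21.93 kmol/h.
Outlet amounts (n = n₀ + Σ ν·ξ):
  U: 255 − 2(65.03) − 1(21.93) = 103
  P: 0 + 1(65.03) = 65.03
  Q: 0 + 1(21.93) = 21.93
  R: 0 + 2(21.93) = 43.86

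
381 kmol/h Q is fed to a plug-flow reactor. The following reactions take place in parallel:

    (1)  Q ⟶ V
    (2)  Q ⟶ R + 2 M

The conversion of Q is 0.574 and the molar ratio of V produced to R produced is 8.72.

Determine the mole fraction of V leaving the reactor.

0.461

Conversion of Q: Q consumed = 0.574 × 381 = 218.7 kmol/h = 1ξ₁ + 1ξ₂.
Selectivity: 1ξ₁ / (1ξ₂) = 8.72 → ξ₁ = 8.72 ξ₂.
Substitute: (1·8.72 + 1) ξ₂ = 218.7 → ξ₂ = 22.5 kmol/h, ξ₁ = 196.2 kmol/h.
Outlet amounts (n = n₀ + Σ ν·ξ):
  Q: 381 − 1(196.2) − 1(22.5) = 162.3
  V: 0 + 1(196.2) = 196.2
  R: 0 + 1(22.5) = 22.5
  M: 0 + 2(22.5) = 45
Total out = 426 kmol/h; y_V = 196.2 / 426 = 0.4606.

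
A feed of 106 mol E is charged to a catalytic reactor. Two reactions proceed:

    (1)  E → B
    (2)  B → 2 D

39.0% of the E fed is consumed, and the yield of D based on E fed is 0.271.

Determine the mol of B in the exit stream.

27 mol

Conversion of E: E consumed = 1ξ₁ = 0.39 × 106 → ξ₁ = 41.34 mol.
Yield of D: 2ξ₂ / 106 = 0.271 → ξ₂ = 14.36 mol.
Outlet amounts (n = n₀ + Σ ν·ξ):
  E: 106 − 1(41.34) = 64.66
  B: 0 + 1(41.34) − 1(14.36) = 26.98
  D: 0 + 2(14.36) = 28.73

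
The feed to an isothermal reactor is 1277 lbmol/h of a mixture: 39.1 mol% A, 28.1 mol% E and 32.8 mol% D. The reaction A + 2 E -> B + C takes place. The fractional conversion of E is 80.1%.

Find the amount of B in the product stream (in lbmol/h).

144 lbmol/h

E reacted = 0.801 × 358.8 = 287.4 lbmol/h; ν_E = −2, so ξ = 287.4/2 = 143.7 lbmol/h.
Outlet amounts (n = n₀ + ν ξ):
  A: 499.3 − 1(143.7) = 355.6
  E: 358.8 − 2(143.7) = 71.41
  B: 0 + 1(143.7) = 143.7
  C: 0 + 1(143.7) = 143.7
  D: 418.9 (inert)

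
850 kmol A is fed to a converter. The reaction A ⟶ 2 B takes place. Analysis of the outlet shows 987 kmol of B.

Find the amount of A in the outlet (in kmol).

356 kmol

For B: n = n₀ + 2ξ → 987 = 0 + 2ξ, giving ξ = 493.5 kmol.
Outlet amounts (n = n₀ + ν ξ):
  A: 850 − 1(493.5) = 356.5
  B: 0 + 2(493.5) = 987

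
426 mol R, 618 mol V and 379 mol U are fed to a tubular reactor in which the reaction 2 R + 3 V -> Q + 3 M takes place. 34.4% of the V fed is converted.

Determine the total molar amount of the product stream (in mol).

1350 mol

V reacted = 0.344 × 618 = 212.6 mol; ν_V = −3, so ξ = 212.6/3 = 70.86 mol.
Outlet amounts (n = n₀ + ν ξ):
  R: 426 − 2(70.86) = 284.3
  V: 618 − 3(70.86) = 405.4
  Q: 0 + 1(70.86) = 70.86
  M: 0 + 3(70.86) = 212.6
  U: 379 (inert)
Total out = 284.3 + 405.4 + 70.86 + 212.6 + 379 = 1352 mol.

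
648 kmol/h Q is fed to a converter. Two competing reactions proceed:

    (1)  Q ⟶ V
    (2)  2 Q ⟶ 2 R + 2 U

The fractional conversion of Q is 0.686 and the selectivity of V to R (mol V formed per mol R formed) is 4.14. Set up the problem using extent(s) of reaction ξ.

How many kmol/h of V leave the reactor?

358 kmol/h

Conversion of Q: Q consumed = 0.686 × 648 = 444.5 kmol/h = 1ξ₁ + 2ξ₂.
Selectivity: 1ξ₁ / (2ξ₂) = 4.14 → ξ₁ = 8.28 ξ₂.
Substitute: (1·8.28 + 2) ξ₂ = 444.5 → ξ₂ = 43.24 kmol/h, ξ₁ = 358 kmol/h.
Outlet amounts (n = n₀ + Σ ν·ξ):
  Q: 648 − 1(358) − 2(43.24) = 203.5
  V: 0 + 1(358) = 358
  R: 0 + 2(43.24) = 86.48
  U: 0 + 2(43.24) = 86.48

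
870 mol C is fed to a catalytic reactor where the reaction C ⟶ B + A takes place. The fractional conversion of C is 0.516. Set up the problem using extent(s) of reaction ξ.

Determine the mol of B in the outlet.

449 mol

C reacted = 0.516 × 870 = 448.9 mol; ν_C = −1, so ξ = 448.9/1 = 448.9 mol.
Outlet amounts (n = n₀ + ν ξ):
  C: 870 − 1(448.9) = 421.1
  B: 0 + 1(448.9) = 448.9
  A: 0 + 1(448.9) = 448.9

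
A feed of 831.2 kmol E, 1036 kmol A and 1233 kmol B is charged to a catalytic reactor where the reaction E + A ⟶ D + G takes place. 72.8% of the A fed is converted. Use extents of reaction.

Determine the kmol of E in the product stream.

A reacted = 0.728 × 1036 = 754.2 kmol; ν_A = −1, so ξ = 754.2/1 = 754.2 kmol.
Outlet amounts (n = n₀ + ν ξ):
  E: 831.2 − 1(754.2) = 76.99
  A: 1036 − 1(754.2) = 281.8
  D: 0 + 1(754.2) = 754.2
  G: 0 + 1(754.2) = 754.2
  B: 1233 (inert)

77 kmol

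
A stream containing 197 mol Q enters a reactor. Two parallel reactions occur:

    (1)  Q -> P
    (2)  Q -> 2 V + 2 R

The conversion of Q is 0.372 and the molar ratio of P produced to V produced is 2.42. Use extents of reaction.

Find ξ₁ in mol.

Conversion of Q: Q consumed = 0.372 × 197 = 73.28 mol = 1ξ₁ + 1ξ₂.
Selectivity: 1ξ₁ / (2ξ₂) = 2.42 → ξ₁ = 4.84 ξ₂.
Substitute: (1·4.84 + 1) ξ₂ = 73.28 → ξ₂ = 12.55 mol, ξ₁ = 60.74 mol.
Outlet amounts (n = n₀ + Σ ν·ξ):
  Q: 197 − 1(60.74) − 1(12.55) = 123.7
  P: 0 + 1(60.74) = 60.74
  V: 0 + 2(12.55) = 25.1
  R: 0 + 2(12.55) = 25.1

ξ₁ = 60.7 mol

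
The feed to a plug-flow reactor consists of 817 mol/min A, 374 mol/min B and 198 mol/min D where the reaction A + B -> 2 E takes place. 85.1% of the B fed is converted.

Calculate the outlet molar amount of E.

637 mol/min

B reacted = 0.851 × 374 = 318.3 mol/min; ν_B = −1, so ξ = 318.3/1 = 318.3 mol/min.
Outlet amounts (n = n₀ + ν ξ):
  A: 817 − 1(318.3) = 498.7
  B: 374 − 1(318.3) = 55.73
  E: 0 + 2(318.3) = 636.5
  D: 198 (inert)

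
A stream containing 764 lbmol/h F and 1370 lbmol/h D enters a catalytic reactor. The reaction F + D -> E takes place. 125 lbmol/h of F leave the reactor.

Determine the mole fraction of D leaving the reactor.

0.489

For F: n = n₀ − 1ξ → 125 = 764 − 1ξ, giving ξ = 639 lbmol/h.
Outlet amounts (n = n₀ + ν ξ):
  F: 764 − 1(639) = 125
  D: 1370 − 1(639) = 731
  E: 0 + 1(639) = 639
Total out = 1495 lbmol/h; y_D = 731 / 1495 = 0.489.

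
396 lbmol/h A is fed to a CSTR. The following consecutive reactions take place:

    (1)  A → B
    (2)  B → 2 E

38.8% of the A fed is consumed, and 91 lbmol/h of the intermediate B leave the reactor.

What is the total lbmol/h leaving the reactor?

459 lbmol/h

Conversion of A: A consumed = 1ξ₁ = 0.388 × 396 → ξ₁ = 153.6 lbmol/h.
B balance: n_B = 0 + 1ξ₁ − 1ξ₂ = 91 → ξ₂ = (1·153.6 − 91)/1 = 62.65 lbmol/h.
Outlet amounts (n = n₀ + Σ ν·ξ):
  A: 396 − 1(153.6) = 242.4
  B: 0 + 1(153.6) − 1(62.65) = 91
  E: 0 + 2(62.65) = 125.3
Total out = 242.4 + 91 + 125.3 = 458.6 lbmol/h.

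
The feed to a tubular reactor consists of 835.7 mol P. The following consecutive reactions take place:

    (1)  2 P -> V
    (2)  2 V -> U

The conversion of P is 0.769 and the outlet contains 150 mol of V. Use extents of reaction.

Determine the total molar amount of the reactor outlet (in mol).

Conversion of P: P consumed = 2ξ₁ = 0.769 × 835.7 → ξ₁ = 321.3 mol.
V balance: n_V = 0 + 1ξ₁ − 2ξ₂ = 150 → ξ₂ = (1·321.3 − 150)/2 = 85.66 mol.
Outlet amounts (n = n₀ + Σ ν·ξ):
  P: 835.7 − 2(321.3) = 193
  V: 0 + 1(321.3) − 2(85.66) = 150
  U: 0 + 1(85.66) = 85.66
Total out = 193 + 150 + 85.66 = 428.7 mol.

429 mol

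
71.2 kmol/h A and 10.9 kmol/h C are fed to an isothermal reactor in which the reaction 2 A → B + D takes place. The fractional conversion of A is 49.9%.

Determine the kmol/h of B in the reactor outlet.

17.8 kmol/h

A reacted = 0.499 × 71.2 = 35.53 kmol/h; ν_A = −2, so ξ = 35.53/2 = 17.76 kmol/h.
Outlet amounts (n = n₀ + ν ξ):
  A: 71.2 − 2(17.76) = 35.67
  B: 0 + 1(17.76) = 17.76
  D: 0 + 1(17.76) = 17.76
  C: 10.9 (inert)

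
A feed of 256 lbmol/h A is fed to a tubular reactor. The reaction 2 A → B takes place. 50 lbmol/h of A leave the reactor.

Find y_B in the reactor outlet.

For A: n = n₀ − 2ξ → 50 = 256 − 2ξ, giving ξ = 103 lbmol/h.
Outlet amounts (n = n₀ + ν ξ):
  A: 256 − 2(103) = 50
  B: 0 + 1(103) = 103
Total out = 153 lbmol/h; y_B = 103 / 153 = 0.6732.

0.673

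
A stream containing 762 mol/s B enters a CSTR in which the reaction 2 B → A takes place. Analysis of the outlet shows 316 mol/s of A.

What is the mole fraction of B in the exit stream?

For A: n = n₀ + 1ξ → 316 = 0 + 1ξ, giving ξ = 316 mol/s.
Outlet amounts (n = n₀ + ν ξ):
  B: 762 − 2(316) = 130
  A: 0 + 1(316) = 316
Total out = 446 mol/s; y_B = 130 / 446 = 0.2915.

0.291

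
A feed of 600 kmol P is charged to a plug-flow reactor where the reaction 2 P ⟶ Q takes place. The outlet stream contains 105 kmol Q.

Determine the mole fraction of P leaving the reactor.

0.788

For Q: n = n₀ + 1ξ → 105 = 0 + 1ξ, giving ξ = 105 kmol.
Outlet amounts (n = n₀ + ν ξ):
  P: 600 − 2(105) = 390
  Q: 0 + 1(105) = 105
Total out = 495 kmol; y_P = 390 / 495 = 0.7879.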